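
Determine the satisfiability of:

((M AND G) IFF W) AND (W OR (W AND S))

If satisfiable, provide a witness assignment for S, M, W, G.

S: False, M: True, W: True, G: True

  (M AND G) IFF W = True
    M AND G = True
  W OR (W AND S) = True
    W AND S = False
Both conjuncts True, so the formula holds.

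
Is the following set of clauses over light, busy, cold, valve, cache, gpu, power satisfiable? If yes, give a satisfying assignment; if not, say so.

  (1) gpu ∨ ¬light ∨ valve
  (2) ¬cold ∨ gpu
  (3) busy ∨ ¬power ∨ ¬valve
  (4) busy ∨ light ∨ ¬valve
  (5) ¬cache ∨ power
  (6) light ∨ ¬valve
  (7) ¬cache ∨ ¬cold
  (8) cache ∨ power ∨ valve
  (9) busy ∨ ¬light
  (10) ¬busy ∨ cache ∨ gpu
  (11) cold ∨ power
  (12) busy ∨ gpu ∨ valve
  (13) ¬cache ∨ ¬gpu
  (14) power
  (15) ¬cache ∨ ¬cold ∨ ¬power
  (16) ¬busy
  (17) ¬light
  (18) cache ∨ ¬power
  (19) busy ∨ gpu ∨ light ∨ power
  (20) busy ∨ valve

Unsatisfiable — no assignment works.

Case busy = True:
  Clause (¬busy) is falsified — contradiction.
Case busy = False:
  (busy ∨ ¬light) forces light = False.
  (busy ∨ light ∨ ¬valve) forces valve = False.
  Clause (busy ∨ valve) is falsified — contradiction.
Both cases fail, so the formula is unsatisfiable.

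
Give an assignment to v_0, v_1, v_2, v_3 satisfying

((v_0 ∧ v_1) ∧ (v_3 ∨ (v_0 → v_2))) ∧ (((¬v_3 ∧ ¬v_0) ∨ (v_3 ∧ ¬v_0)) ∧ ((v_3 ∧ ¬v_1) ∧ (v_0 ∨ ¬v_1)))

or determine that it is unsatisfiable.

Unsatisfiable — no assignment works.

Case v_0 = True: the conjunct (¬v_3 ∧ ¬v_0) ∨ (v_3 ∧ ¬v_0) becomes (¬v_3 ∧ False) ∨ (v_3 ∧ False) = False.
Case v_0 = False: the conjunct v_0 is False.
Both cases fail — unsatisfiable.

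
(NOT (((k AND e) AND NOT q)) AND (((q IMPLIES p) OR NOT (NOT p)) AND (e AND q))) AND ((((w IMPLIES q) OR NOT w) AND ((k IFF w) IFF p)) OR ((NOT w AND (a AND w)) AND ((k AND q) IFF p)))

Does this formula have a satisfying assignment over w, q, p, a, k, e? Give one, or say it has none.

w = False, q = True, p = True, a = False, k = False, e = True

  NOT (((k AND e) AND NOT q)) AND (((q IMPLIES p) OR NOT (NOT p)) AND (e AND q)) = True
    NOT (((k AND e) AND NOT q)) = True
      (k AND e) AND NOT q = False
        k AND e = False
        NOT q = False
    ((q IMPLIES p) OR NOT (NOT p)) AND (e AND q) = True
      (q IMPLIES p) OR NOT (NOT p) = True
        q IMPLIES p = True
        NOT (NOT p) = True
          NOT p = False
      e AND q = True
  (((w IMPLIES q) OR NOT w) AND ((k IFF w) IFF p)) OR ((NOT w AND (a AND w)) AND ((k AND q) IFF p)) = True
    ((w IMPLIES q) OR NOT w) AND ((k IFF w) IFF p) = True
      (w IMPLIES q) OR NOT w = True
        w IMPLIES q = True
        NOT w = True
      (k IFF w) IFF p = True
        k IFF w = True
    (NOT w AND (a AND w)) AND ((k AND q) IFF p) = False
      NOT w AND (a AND w) = False
        NOT w = True
        a AND w = False
      (k AND q) IFF p = False
        k AND q = False
Both conjuncts True, so the formula holds.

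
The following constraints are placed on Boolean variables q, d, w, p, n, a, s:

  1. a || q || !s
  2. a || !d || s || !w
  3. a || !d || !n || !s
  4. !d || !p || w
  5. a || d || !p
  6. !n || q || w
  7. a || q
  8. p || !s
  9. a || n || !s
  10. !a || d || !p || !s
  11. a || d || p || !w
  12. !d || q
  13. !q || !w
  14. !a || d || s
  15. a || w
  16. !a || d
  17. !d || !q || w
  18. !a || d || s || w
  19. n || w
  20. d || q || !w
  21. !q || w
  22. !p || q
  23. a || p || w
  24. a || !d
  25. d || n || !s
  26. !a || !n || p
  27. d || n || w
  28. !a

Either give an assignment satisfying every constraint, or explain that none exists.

Case q = True:
  (!q || !w) forces w = False.
  Clause (!q || w) is falsified — contradiction.
Case q = False:
  (a || q) forces a = True.
  Clause (!a) is falsified — contradiction.
Both cases fail, so the formula is unsatisfiable.

The formula is unsatisfiable.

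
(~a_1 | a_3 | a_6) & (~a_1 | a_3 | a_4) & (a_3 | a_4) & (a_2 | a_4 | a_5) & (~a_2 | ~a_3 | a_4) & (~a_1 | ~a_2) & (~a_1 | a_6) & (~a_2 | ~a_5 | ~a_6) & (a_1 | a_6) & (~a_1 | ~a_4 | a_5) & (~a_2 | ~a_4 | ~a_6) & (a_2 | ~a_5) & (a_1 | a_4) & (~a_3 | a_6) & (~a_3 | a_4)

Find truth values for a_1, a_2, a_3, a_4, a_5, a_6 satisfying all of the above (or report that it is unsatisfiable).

a_1 = False, a_2 = False, a_3 = False, a_4 = True, a_5 = False, a_6 = True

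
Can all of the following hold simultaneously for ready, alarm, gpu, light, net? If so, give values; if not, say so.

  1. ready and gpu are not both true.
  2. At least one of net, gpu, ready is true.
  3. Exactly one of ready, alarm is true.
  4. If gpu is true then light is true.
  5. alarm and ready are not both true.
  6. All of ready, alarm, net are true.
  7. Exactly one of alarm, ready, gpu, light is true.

Case alarm = True:
  (3) with alarm=T forces ready = False.
  Constraint (6) is violated (ready=F) — contradiction.
Case alarm = False:
  Constraint (6) is violated (alarm=F) — contradiction.
Both cases fail — unsatisfiable.

UNSATISFIABLE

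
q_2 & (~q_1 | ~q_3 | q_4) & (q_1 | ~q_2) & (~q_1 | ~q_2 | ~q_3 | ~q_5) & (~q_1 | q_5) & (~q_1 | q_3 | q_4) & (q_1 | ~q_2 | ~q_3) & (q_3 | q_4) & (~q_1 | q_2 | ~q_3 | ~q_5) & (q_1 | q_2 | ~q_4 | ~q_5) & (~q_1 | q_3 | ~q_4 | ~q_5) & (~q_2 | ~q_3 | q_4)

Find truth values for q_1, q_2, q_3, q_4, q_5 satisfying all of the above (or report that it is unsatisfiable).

UNSATISFIABLE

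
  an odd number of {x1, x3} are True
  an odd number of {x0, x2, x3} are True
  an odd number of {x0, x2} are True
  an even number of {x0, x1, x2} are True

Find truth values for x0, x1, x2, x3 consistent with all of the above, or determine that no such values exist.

x0: False; x1: True; x2: True; x3: False

{x1, x3}: 1 true → odd ✓
{x0, x2, x3}: 1 true → odd ✓
{x0, x2}: 1 true → odd ✓
{x0, x1, x2}: 2 true → even ✓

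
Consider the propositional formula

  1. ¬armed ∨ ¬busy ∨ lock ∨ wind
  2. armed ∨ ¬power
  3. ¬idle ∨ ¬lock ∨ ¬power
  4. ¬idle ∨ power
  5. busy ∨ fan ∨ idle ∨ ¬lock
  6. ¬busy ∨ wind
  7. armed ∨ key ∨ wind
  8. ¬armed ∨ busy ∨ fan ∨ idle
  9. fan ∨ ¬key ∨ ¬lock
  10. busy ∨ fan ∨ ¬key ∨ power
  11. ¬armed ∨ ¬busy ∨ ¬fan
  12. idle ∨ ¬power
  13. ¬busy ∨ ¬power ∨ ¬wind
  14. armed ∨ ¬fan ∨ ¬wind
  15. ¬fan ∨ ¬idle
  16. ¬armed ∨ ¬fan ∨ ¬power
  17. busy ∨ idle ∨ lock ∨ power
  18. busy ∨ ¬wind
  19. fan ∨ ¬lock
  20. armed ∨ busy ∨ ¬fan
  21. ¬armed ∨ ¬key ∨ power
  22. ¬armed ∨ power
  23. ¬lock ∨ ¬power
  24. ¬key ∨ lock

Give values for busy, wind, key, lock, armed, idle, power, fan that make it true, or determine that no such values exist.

Set busy = True.
  then (¬busy ∨ wind) forces wind = True.
  then (¬busy ∨ ¬power ∨ ¬wind) forces power = False.
  then (¬armed ∨ power) forces armed = False.
  then (¬idle ∨ power) forces idle = False.
  then (armed ∨ ¬fan ∨ ¬wind) forces fan = False.
  then (fan ∨ ¬lock) forces lock = False.
  then (¬key ∨ lock) forces key = False.
All clauses satisfied.

busy = True; wind = True; key = False; lock = False; armed = False; idle = False; power = False; fan = False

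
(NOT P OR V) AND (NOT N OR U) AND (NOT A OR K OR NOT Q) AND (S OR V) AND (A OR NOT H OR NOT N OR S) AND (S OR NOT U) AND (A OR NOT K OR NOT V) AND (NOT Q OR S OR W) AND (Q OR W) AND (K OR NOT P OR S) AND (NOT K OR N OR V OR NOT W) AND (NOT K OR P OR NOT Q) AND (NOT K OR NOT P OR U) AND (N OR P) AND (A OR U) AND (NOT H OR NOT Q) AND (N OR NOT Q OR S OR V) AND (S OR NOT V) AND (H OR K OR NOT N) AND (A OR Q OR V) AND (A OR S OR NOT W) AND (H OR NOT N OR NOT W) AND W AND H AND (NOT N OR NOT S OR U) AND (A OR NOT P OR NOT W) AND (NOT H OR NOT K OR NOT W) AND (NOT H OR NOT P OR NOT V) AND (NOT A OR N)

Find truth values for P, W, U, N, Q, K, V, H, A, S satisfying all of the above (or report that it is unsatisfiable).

Unit clause (W) forces W = True.
Unit clause (H) forces H = True.
In (NOT H OR NOT K OR NOT W) only NOT K is left, so K = False.
In (NOT H OR NOT Q) only NOT Q is left, so Q = False.
Try P = True:
  (NOT P OR V) forces V = True.
  clause (NOT H OR NOT P OR NOT V) is falsified — backtrack.
So P = False.
  then (N OR P) forces N = True.
  then (NOT N OR U) forces U = True.
  then (S OR NOT U) forces S = True.
Set V = False.
  then (A OR Q OR V) forces A = True.
All clauses satisfied.

P=F, W=T, U=T, N=T, Q=F, K=F, V=F, H=T, A=T, S=T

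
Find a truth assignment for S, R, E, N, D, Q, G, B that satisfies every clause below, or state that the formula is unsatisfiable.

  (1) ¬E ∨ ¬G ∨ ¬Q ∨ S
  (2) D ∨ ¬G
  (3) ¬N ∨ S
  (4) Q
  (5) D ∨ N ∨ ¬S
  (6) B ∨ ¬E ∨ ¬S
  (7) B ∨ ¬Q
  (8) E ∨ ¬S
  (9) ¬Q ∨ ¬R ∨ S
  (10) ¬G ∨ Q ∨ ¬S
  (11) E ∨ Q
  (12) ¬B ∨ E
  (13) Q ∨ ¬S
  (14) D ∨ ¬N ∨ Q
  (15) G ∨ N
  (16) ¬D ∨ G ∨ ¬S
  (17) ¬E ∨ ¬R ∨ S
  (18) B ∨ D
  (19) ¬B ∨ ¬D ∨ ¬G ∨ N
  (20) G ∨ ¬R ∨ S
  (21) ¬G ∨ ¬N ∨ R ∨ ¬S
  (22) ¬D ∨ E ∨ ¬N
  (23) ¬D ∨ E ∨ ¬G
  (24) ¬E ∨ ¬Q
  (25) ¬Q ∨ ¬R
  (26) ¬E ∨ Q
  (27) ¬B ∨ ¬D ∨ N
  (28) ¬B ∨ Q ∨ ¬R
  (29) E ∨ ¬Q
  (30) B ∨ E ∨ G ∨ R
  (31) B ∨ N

UNSATISFIABLE

Case E = True:
  (Q) forces Q = True.
  Clause (¬E ∨ ¬Q) is falsified — contradiction.
Case E = False:
  (Q) forces Q = True.
  Clause (E ∨ ¬Q) is falsified — contradiction.
Both cases fail, so the formula is unsatisfiable.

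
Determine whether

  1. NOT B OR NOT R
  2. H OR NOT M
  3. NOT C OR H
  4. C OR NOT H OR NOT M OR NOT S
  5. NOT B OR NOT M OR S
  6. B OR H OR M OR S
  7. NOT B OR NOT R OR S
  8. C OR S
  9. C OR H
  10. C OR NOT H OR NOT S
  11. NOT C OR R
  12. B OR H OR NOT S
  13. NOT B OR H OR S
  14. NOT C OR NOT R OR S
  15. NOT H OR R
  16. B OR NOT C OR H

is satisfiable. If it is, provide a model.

Try H = False:
  (H OR NOT M) forces M = False.
  (NOT C OR H) forces C = False.
  clause (C OR H) is falsified — backtrack.
So H = True.
  then (NOT H OR R) forces R = True.
  then (NOT B OR NOT R) forces B = False.
Try C = False:
  (C OR S) forces S = True.
  clause (C OR NOT H OR NOT S) is falsified — backtrack.
So C = True.
  then (NOT C OR NOT R OR S) forces S = True.
Set M = True.
All clauses satisfied.

H=T; C=T; B=F; S=T; M=T; R=T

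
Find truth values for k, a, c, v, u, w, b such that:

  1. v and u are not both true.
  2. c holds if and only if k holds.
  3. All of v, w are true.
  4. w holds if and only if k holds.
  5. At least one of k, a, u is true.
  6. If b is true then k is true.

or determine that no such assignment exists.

k=T; a=F; c=T; v=T; u=F; w=T; b=F

  (1) v=T, u=F — not both ✓
  (2) c=T, k=T — same ✓
  (3) {v, w}: all 2 true ✓
  (4) w=T, k=T — same ✓
  (5) {k, a, u}: 1 true — at least one ✓
  (6) b=F ⇒ k: vacuous ✓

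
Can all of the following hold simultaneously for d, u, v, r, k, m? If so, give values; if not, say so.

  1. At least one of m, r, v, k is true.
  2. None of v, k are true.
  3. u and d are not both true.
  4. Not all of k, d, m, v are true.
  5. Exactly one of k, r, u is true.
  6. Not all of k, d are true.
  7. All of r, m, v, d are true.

Case v = True:
  Constraint (2) is violated (v=T) — contradiction.
Case v = False:
  Constraint (7) is violated (v=F) — contradiction.
Both cases fail — unsatisfiable.

Unsatisfiable — no assignment works.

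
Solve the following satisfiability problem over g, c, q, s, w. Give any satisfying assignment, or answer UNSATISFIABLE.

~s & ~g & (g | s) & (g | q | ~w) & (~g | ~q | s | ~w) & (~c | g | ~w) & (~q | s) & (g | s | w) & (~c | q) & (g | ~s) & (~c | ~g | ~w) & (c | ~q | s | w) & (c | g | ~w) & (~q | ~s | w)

Case g = True:
  Clause (~g) is falsified — contradiction.
Case g = False:
  (~s) forces s = False.
  Clause (g | s) is falsified — contradiction.
Both cases fail, so the formula is unsatisfiable.

UNSATISFIABLE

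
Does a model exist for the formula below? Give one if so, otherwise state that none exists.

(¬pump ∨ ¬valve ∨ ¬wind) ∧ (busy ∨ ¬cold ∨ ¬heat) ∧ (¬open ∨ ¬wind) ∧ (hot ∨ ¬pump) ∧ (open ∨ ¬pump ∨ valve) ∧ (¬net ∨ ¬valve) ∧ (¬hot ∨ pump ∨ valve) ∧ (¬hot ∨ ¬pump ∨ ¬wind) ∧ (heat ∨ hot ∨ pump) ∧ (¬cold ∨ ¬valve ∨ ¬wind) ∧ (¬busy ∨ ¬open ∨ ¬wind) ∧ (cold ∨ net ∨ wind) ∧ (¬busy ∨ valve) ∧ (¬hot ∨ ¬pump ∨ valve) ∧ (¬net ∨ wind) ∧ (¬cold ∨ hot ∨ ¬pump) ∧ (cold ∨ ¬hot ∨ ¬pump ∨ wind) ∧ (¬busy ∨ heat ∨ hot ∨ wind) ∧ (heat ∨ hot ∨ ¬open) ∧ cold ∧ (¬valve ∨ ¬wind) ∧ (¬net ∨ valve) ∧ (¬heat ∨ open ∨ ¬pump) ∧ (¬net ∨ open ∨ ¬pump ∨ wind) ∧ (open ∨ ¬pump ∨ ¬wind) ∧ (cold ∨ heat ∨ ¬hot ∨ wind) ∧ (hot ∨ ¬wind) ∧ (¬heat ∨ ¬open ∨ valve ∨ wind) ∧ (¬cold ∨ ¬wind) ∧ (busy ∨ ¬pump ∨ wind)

Unit clause (cold) forces cold = True.
In (¬cold ∨ ¬wind) only ¬wind is left, so wind = False.
In (¬net ∨ wind) only ¬net is left, so net = False.
Set busy = True.
  then (¬busy ∨ valve) forces valve = True.
Set pump = False.
Set heat = True.
Set open = False.
Set hot = False.
All clauses satisfied.

busy = True, net = False, pump = False, heat = True, wind = False, valve = True, cold = True, open = False, hot = False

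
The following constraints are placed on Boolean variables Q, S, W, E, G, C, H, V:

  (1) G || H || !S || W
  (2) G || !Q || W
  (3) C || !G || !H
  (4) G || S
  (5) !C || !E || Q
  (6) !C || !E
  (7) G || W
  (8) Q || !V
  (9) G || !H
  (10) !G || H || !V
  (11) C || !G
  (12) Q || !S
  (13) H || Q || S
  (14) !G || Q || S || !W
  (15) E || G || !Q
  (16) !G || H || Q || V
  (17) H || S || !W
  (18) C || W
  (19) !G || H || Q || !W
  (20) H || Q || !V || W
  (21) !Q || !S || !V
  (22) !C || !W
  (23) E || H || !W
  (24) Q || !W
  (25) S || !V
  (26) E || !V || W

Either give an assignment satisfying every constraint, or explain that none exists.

Q=T; S=F; W=F; E=F; G=T; C=T; H=F; V=F

Set Q = True.
Set S = False.
  then (G || S) forces G = True.
  then (C || !G) forces C = True.
  then (!C || !W) forces W = False.
  then (S || !V) forces V = False.
  then (!C || !E) forces E = False.
Set H = False.
All clauses satisfied.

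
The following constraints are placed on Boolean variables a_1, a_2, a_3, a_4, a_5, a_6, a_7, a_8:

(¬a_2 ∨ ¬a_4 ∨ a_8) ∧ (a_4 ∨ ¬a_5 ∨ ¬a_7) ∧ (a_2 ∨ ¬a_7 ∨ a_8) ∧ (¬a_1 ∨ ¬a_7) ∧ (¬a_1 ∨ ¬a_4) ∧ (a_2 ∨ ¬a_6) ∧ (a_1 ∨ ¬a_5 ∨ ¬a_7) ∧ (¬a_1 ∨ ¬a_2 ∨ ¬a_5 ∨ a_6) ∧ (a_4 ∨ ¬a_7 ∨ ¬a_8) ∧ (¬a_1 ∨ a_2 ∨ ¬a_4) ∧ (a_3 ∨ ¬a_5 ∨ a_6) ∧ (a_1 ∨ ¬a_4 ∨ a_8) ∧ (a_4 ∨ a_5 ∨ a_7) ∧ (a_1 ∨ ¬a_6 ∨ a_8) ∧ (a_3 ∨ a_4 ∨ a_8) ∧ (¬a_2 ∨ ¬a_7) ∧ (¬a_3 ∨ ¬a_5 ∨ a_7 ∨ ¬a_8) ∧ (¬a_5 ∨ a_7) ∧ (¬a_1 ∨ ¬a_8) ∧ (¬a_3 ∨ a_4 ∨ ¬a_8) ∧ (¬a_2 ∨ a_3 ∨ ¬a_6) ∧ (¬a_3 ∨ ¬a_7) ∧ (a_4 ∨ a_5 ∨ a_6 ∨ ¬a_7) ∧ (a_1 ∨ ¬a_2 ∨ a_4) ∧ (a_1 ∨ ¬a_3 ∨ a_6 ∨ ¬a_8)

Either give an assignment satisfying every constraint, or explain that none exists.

a_1=F, a_2=T, a_3=T, a_4=T, a_5=F, a_6=T, a_7=F, a_8=T

Set a_1 = False.
Set a_2 = True.
  then (¬a_2 ∨ ¬a_7) forces a_7 = False.
  then (¬a_5 ∨ a_7) forces a_5 = False.
  then (a_1 ∨ ¬a_2 ∨ a_4) forces a_4 = True.
  then (¬a_2 ∨ ¬a_4 ∨ a_8) forces a_8 = True.
Set a_3 = True.
  then (a_1 ∨ ¬a_3 ∨ a_6 ∨ ¬a_8) forces a_6 = True.
All clauses satisfied.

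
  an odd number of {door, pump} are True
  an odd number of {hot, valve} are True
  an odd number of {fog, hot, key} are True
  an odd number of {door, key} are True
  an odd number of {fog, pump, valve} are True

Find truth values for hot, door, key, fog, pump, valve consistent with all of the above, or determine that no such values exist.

The formula is unsatisfiable.

Adding constraints 1, 2, 3, 4, 5 mod 2: every variable appears an even number of times on the left, so the left side is 0.
But the right sides sum to 1 (mod 2). 0 ≠ 1 — the system is inconsistent.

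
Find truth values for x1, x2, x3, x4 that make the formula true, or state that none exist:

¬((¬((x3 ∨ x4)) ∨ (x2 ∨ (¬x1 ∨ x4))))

x1=T, x2=F, x3=T, x4=F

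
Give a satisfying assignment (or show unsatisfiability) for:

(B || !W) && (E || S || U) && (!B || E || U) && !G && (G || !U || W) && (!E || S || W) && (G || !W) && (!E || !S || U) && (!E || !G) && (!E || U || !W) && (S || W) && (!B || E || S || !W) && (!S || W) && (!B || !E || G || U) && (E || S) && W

Unsatisfiable — no assignment works.

Case G = True:
  Clause (!G) is falsified — contradiction.
Case G = False:
  (G || !W) forces W = False.
  Clause (W) is falsified — contradiction.
Both cases fail, so the formula is unsatisfiable.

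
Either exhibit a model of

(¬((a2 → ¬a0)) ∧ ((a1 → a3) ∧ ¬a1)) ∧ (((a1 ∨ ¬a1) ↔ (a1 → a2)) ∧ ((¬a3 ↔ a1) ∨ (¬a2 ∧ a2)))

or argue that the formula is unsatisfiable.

a0: True, a1: False, a2: True, a3: True

  ¬((a2 → ¬a0)) ∧ ((a1 → a3) ∧ ¬a1) = True
    ¬((a2 → ¬a0)) = True
      a2 → ¬a0 = False
        ¬a0 = False
    (a1 → a3) ∧ ¬a1 = True
      a1 → a3 = True
      ¬a1 = True
  ((a1 ∨ ¬a1) ↔ (a1 → a2)) ∧ ((¬a3 ↔ a1) ∨ (¬a2 ∧ a2)) = True
    (a1 ∨ ¬a1) ↔ (a1 → a2) = True
      a1 ∨ ¬a1 = True
        ¬a1 = True
      a1 → a2 = True
    (¬a3 ↔ a1) ∨ (¬a2 ∧ a2) = True
      ¬a3 ↔ a1 = True
        ¬a3 = False
      ¬a2 ∧ a2 = False
        ¬a2 = False
Both conjuncts True, so the formula holds.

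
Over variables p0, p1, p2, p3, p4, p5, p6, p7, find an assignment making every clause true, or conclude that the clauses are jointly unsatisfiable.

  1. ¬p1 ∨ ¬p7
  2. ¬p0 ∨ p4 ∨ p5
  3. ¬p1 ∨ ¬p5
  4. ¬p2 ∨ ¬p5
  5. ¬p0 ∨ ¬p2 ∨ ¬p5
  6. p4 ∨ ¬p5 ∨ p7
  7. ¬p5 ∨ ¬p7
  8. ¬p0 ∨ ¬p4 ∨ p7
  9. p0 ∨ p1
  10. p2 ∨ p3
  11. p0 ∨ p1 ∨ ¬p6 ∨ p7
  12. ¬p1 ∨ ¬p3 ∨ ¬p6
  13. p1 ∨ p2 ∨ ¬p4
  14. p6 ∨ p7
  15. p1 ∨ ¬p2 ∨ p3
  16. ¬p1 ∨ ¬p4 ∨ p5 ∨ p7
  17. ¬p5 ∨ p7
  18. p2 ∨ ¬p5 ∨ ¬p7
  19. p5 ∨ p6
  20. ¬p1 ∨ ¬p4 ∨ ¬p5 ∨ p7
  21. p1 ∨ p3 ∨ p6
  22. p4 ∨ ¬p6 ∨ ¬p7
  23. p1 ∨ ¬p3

Set p0 = False.
  then (p0 ∨ p1) forces p1 = True.
  then (¬p1 ∨ ¬p7) forces p7 = False.
  then (¬p1 ∨ ¬p5) forces p5 = False.
  then (p6 ∨ p7) forces p6 = True.
  then (¬p1 ∨ ¬p4 ∨ p5 ∨ p7) forces p4 = False.
  then (¬p1 ∨ ¬p3 ∨ ¬p6) forces p3 = False.
  then (p2 ∨ p3) forces p2 = True.
All clauses satisfied.

p0 = False, p1 = True, p2 = True, p3 = False, p4 = False, p5 = False, p6 = True, p7 = False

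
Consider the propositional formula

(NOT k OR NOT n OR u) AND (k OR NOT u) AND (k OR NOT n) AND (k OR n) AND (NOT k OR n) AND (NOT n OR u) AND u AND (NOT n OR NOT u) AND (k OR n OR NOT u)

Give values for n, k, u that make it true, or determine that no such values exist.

Unsatisfiable

Case u = True:
  (k OR NOT u) forces k = True.
  (NOT k OR n) forces n = True.
  Clause (NOT n OR NOT u) is falsified — contradiction.
Case u = False:
  Clause (u) is falsified — contradiction.
Both cases fail, so the formula is unsatisfiable.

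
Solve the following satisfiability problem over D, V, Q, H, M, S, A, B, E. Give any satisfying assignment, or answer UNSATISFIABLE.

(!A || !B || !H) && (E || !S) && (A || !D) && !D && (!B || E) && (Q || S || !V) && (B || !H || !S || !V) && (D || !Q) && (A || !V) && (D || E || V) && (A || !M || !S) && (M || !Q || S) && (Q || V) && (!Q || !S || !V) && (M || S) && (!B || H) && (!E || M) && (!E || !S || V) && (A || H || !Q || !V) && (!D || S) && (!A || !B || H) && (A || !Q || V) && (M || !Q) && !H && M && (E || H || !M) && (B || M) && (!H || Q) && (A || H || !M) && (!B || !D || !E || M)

Unit clause (!D) forces D = False.
In (D || !Q) only !Q is left, so Q = False.
In (Q || V) only V is left, so V = True.
Unit clause (!H) forces H = False.
Unit clause (M) forces M = True.
In (E || H || !M) only E is left, so E = True.
In (A || H || !M) only A is left, so A = True.
In (Q || S || !V) only S is left, so S = True.
In (!B || H) only !B is left, so B = False.
All clauses satisfied.

D = False, V = True, Q = False, H = False, M = True, S = True, A = True, B = False, E = True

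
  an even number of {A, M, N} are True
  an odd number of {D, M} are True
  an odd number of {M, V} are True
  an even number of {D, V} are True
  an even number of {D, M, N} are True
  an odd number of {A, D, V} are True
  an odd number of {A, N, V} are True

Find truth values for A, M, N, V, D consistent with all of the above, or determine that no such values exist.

A: True, M: False, N: True, V: True, D: True

{A, M, N}: 2 true → even ✓
{D, M}: 1 true → odd ✓
{M, V}: 1 true → odd ✓
{D, V}: 2 true → even ✓
{D, M, N}: 2 true → even ✓
{A, D, V}: 3 true → odd ✓
{A, N, V}: 3 true → odd ✓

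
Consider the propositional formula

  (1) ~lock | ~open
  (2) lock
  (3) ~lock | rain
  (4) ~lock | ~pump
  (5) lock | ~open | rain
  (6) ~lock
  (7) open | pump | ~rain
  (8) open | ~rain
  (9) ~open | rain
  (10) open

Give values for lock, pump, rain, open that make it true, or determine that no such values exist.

The formula is unsatisfiable.

Case lock = True:
  Clause (~lock) is falsified — contradiction.
Case lock = False:
  Clause (lock) is falsified — contradiction.
Both cases fail, so the formula is unsatisfiable.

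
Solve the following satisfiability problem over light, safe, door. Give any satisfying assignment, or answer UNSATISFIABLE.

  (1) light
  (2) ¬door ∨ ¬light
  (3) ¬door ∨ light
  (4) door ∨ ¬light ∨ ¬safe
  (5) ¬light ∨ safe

The formula is unsatisfiable.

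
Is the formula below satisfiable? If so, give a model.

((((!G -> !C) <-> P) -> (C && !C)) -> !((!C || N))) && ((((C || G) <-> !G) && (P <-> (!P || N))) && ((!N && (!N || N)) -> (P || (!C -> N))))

Case P = True: the formula simplifies to (((!G -> !C) -> (C && !C)) -> !((!C || N))) && (((C || G) <-> !G) && N).
  C = True: simplifies to (!G -> !N) && (!G && N).
    G = True: the conjunct !G is False.
    G = False: simplifies to !N && N.
      N = True: the conjunct !N is False.
      N = False: the conjunct N is False.
  C = False: simplifies to (G <-> !G) && N.
    G = True: the conjunct G <-> !G becomes True <-> !True = False.
    G = False: the conjunct G <-> !G becomes False <-> !False = False.
Case P = False: the conjunct P <-> (!P || N) becomes False <-> (True || N) = False.
Both cases fail — unsatisfiable.

Unsatisfiable — no assignment works.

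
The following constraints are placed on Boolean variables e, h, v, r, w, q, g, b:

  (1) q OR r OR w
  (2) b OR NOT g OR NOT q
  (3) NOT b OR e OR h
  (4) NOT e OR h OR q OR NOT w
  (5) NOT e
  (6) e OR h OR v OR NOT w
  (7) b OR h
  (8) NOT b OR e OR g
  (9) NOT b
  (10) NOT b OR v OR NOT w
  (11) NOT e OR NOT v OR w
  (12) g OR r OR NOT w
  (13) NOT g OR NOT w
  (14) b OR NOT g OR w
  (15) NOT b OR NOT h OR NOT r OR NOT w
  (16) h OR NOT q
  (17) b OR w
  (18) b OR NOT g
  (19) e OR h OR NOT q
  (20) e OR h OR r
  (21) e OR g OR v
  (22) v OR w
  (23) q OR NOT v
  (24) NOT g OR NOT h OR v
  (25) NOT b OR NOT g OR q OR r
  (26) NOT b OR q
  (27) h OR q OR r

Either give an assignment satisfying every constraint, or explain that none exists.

Unit clause (NOT e) forces e = False.
Unit clause (NOT b) forces b = False.
In (b OR w) only w is left, so w = True.
In (b OR NOT g) only NOT g is left, so g = False.
In (e OR g OR v) only v is left, so v = True.
In (q OR NOT v) only q is left, so q = True.
In (b OR h) only h is left, so h = True.
In (g OR r OR NOT w) only r is left, so r = True.
All clauses satisfied.

e = False, h = True, v = True, r = True, w = True, q = True, g = False, b = False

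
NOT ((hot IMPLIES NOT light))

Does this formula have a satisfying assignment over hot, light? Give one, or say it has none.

hot = True; light = True

  NOT ((hot IMPLIES NOT light)) = True
    hot IMPLIES NOT light = False
      NOT light = False
The formula evaluates to True.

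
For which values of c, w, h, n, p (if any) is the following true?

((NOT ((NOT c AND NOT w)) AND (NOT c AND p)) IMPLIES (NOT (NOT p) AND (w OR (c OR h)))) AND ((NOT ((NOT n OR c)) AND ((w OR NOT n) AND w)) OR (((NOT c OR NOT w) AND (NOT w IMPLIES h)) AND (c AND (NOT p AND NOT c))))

c: False, w: True, h: True, n: True, p: False

  (NOT ((NOT c AND NOT w)) AND (NOT c AND p)) IMPLIES (NOT (NOT p) AND (w OR (c OR h))) = True
    NOT ((NOT c AND NOT w)) AND (NOT c AND p) = False
      NOT ((NOT c AND NOT w)) = True
        NOT c AND NOT w = False
          NOT c = True
          NOT w = False
      NOT c AND p = False
        NOT c = True
    NOT (NOT p) AND (w OR (c OR h)) = False
      NOT (NOT p) = False
        NOT p = True
      w OR (c OR h) = True
        c OR h = True
  (NOT ((NOT n OR c)) AND ((w OR NOT n) AND w)) OR (((NOT c OR NOT w) AND (NOT w IMPLIES h)) AND (c AND (NOT p AND NOT c))) = True
    NOT ((NOT n OR c)) AND ((w OR NOT n) AND w) = True
      NOT ((NOT n OR c)) = True
        NOT n OR c = False
          NOT n = False
      (w OR NOT n) AND w = True
        w OR NOT n = True
          NOT n = False
    ((NOT c OR NOT w) AND (NOT w IMPLIES h)) AND (c AND (NOT p AND NOT c)) = False
      (NOT c OR NOT w) AND (NOT w IMPLIES h) = True
        NOT c OR NOT w = True
          NOT c = True
          NOT w = False
        NOT w IMPLIES h = True
          NOT w = False
      c AND (NOT p AND NOT c) = False
        NOT p AND NOT c = True
          NOT p = True
          NOT c = True
Both conjuncts True, so the formula holds.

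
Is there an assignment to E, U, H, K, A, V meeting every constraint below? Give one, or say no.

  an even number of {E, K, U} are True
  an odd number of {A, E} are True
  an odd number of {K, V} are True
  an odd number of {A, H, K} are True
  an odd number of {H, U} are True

No satisfying assignment exists.

Adding constraints 1, 2, 4, 5 mod 2: every variable appears an even number of times on the left, so the left side is 0.
But the right sides sum to 1 (mod 2). 0 ≠ 1 — the system is inconsistent.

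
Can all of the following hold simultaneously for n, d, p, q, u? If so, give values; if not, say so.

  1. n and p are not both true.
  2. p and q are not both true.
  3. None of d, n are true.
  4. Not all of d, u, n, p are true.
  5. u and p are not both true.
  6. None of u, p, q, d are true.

n: False, d: False, p: False, q: False, u: False

  (1) n=F, p=F — not both ✓
  (2) p=F, q=F — not both ✓
  (3) {d, n}: 0 true — none ✓
  (4) {d, u, n, p}: 0/4 true — not all ✓
  (5) u=F, p=F — not both ✓
  (6) {u, p, q, d}: 0 true — none ✓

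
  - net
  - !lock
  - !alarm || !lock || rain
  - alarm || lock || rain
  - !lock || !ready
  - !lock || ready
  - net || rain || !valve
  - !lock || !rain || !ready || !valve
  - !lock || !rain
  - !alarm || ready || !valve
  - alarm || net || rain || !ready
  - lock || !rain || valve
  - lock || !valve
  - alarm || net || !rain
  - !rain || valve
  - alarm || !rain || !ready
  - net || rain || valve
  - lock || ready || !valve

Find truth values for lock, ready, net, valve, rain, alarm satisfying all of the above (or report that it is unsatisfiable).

Unit clause (net) forces net = True.
Unit clause (!lock) forces lock = False.
In (lock || !valve) only !valve is left, so valve = False.
In (!rain || valve) only !rain is left, so rain = False.
In (alarm || lock || rain) only alarm is left, so alarm = True.
Set ready = False.
All clauses satisfied.

lock = False, ready = False, net = True, valve = False, rain = False, alarm = True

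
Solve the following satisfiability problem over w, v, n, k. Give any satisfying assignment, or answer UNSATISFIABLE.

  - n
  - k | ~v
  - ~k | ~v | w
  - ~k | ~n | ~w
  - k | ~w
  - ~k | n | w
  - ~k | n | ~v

w=F; v=F; n=T; k=F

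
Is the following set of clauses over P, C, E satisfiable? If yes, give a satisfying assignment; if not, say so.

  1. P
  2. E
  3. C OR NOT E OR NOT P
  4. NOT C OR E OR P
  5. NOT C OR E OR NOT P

Unit clause (P) forces P = True.
Unit clause (E) forces E = True.
In (C OR NOT E OR NOT P) only C is left, so C = True.
Check each clause:
  (P): P holds.
  (E): E holds.
  (C OR NOT E OR NOT P): C holds.
  (NOT C OR E OR P): E holds.
  (NOT C OR E OR NOT P): E holds.
All clauses satisfied.

P = True, C = True, E = True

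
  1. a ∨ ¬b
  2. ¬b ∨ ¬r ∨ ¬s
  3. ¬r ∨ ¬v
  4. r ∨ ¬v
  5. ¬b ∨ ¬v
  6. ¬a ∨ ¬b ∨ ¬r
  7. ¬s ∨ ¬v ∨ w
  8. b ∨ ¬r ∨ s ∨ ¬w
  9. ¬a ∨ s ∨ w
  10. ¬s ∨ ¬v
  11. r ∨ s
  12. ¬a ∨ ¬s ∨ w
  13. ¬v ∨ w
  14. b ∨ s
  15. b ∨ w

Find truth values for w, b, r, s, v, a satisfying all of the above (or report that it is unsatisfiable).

Set w = True.
Set b = False.
  then (b ∨ s) forces s = True.
  then (¬s ∨ ¬v) forces v = False.
Set r = True.
Set a = False.
All clauses satisfied.

w: True, b: False, r: True, s: True, v: False, a: False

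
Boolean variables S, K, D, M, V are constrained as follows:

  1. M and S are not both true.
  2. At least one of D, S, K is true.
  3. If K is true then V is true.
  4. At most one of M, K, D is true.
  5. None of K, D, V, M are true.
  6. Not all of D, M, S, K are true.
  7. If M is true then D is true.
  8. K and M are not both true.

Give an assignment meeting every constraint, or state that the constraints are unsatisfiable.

S = True, K = False, D = False, M = False, V = False

  (1) M=F, S=T — not both ✓
  (2) {D, S, K}: 1 true — at least one ✓
  (3) K=F ⇒ V: vacuous ✓
  (4) {M, K, D}: 0 true — at most one ✓
  (5) {K, D, V, M}: 0 true — none ✓
  (6) {D, M, S, K}: 1/4 true — not all ✓
  (7) M=F ⇒ D: vacuous ✓
  (8) K=F, M=F — not both ✓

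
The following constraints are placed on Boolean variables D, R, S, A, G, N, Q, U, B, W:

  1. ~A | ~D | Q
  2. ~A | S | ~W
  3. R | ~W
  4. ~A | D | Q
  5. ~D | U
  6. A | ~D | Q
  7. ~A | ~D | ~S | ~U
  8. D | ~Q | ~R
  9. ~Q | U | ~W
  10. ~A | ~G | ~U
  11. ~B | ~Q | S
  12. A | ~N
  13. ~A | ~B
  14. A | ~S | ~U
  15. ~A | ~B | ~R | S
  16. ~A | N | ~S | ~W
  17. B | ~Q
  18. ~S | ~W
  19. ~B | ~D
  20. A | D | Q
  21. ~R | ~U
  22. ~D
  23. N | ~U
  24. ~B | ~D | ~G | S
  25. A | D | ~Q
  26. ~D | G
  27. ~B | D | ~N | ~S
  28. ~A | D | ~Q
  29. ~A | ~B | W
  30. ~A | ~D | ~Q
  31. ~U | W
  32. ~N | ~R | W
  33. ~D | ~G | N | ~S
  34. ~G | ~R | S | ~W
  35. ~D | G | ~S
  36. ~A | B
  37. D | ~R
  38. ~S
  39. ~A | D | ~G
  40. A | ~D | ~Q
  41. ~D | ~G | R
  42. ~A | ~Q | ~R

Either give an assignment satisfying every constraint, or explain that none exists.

Case A = True:
  (~A | ~B) forces B = False.
  Clause (~A | B) is falsified — contradiction.
Case A = False:
  (A | ~N) forces N = False.
  (~D) forces D = False.
  (A | D | Q) forces Q = True.
  Clause (A | D | ~Q) is falsified — contradiction.
Both cases fail, so the formula is unsatisfiable.

No satisfying assignment exists.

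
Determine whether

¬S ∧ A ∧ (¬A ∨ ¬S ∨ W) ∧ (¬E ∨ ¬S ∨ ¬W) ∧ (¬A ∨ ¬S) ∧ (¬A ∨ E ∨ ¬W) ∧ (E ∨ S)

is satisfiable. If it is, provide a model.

E = True; W = True; A = True; S = False

Unit clause (¬S) forces S = False.
Unit clause (A) forces A = True.
In (E ∨ S) only E is left, so E = True.
Set W = True.
Check each clause:
  (¬S): ¬S holds.
  (A): A holds.
  (¬A ∨ ¬S ∨ W): ¬S holds.
  (¬E ∨ ¬S ∨ ¬W): ¬S holds.
  (¬A ∨ ¬S): ¬S holds.
  (¬A ∨ E ∨ ¬W): E holds.
  (E ∨ S): E holds.
All clauses satisfied.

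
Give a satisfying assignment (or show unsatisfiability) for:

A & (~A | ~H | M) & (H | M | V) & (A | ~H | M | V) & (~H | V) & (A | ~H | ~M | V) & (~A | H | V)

Unit clause (A) forces A = True.
Set M = True.
Try V = False:
  (~H | V) forces H = False.
  clause (~A | H | V) is falsified — backtrack.
So V = True.
Set H = False.
All clauses satisfied.

A=T, M=T, V=T, H=F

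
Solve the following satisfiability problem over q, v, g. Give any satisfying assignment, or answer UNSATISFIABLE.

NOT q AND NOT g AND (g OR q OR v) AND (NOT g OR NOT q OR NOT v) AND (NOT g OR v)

q = False, v = True, g = False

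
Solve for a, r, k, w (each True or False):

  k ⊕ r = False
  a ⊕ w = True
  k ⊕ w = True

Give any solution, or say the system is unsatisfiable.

a = True, r = True, k = True, w = False

k ⊕ r = T ⊕ T = False ✓
a ⊕ w = T ⊕ F = True ✓
k ⊕ w = T ⊕ F = True ✓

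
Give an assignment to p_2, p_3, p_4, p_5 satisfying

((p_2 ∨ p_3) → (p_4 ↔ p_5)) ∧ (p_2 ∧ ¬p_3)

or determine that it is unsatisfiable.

p_2: True, p_3: False, p_4: False, p_5: False

  (p_2 ∨ p_3) → (p_4 ↔ p_5) = True
    p_2 ∨ p_3 = True
    p_4 ↔ p_5 = True
  p_2 ∧ ¬p_3 = True
    ¬p_3 = True
Both conjuncts True, so the formula holds.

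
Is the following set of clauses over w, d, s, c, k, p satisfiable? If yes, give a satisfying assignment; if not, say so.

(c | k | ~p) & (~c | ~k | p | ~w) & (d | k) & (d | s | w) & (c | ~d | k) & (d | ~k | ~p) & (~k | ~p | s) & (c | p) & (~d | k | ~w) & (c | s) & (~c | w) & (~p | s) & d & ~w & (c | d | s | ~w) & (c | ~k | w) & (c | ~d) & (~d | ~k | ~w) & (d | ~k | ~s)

Unsatisfiable — no assignment works.

Case d = True:
  (~w) forces w = False.
  (~c | w) forces c = False.
  Clause (c | ~d) is falsified — contradiction.
Case d = False:
  Clause (d) is falsified — contradiction.
Both cases fail, so the formula is unsatisfiable.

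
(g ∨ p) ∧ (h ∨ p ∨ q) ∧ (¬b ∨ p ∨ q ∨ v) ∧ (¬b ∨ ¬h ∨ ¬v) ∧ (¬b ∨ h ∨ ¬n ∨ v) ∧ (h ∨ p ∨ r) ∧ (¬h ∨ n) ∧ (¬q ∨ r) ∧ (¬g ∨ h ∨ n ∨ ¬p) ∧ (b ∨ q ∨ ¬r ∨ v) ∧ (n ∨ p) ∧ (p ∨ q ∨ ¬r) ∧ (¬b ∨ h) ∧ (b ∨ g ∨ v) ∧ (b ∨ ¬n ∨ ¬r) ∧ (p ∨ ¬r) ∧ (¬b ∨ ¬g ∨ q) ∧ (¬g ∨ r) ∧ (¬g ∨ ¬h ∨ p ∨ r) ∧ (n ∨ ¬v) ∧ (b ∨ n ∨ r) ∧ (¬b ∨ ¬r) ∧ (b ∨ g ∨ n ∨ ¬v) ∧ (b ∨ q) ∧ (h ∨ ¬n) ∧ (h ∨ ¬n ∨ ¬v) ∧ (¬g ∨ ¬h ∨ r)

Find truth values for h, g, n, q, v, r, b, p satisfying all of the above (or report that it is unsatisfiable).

h=T, g=F, n=T, q=F, v=F, r=F, b=T, p=T

Set h = True.
  then (¬h ∨ n) forces n = True.
Try g = True:
  (¬g ∨ r) forces r = True.
  (b ∨ ¬n ∨ ¬r) forces b = True.
  clause (¬b ∨ ¬r) is falsified — backtrack.
So g = False.
  then (g ∨ p) forces p = True.
Set q = False.
  then (b ∨ q) forces b = True.
  then (¬b ∨ ¬h ∨ ¬v) forces v = False.
  then (¬b ∨ ¬r) forces r = False.
All clauses satisfied.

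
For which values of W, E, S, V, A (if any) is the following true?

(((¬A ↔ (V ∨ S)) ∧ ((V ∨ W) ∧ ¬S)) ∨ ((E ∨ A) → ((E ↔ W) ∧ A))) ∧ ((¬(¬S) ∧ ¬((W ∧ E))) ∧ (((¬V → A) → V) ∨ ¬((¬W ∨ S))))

W = True; E = False; S = True; V = False; A = False

  ((¬A ↔ (V ∨ S)) ∧ ((V ∨ W) ∧ ¬S)) ∨ ((E ∨ A) → ((E ↔ W) ∧ A)) = True
    (¬A ↔ (V ∨ S)) ∧ ((V ∨ W) ∧ ¬S) = False
      ¬A ↔ (V ∨ S) = True
        ¬A = True
        V ∨ S = True
      (V ∨ W) ∧ ¬S = False
        V ∨ W = True
        ¬S = False
    (E ∨ A) → ((E ↔ W) ∧ A) = True
      E ∨ A = False
      (E ↔ W) ∧ A = False
        E ↔ W = False
  (¬(¬S) ∧ ¬((W ∧ E))) ∧ (((¬V → A) → V) ∨ ¬((¬W ∨ S))) = True
    ¬(¬S) ∧ ¬((W ∧ E)) = True
      ¬(¬S) = True
        ¬S = False
      ¬((W ∧ E)) = True
        W ∧ E = False
    ((¬V → A) → V) ∨ ¬((¬W ∨ S)) = True
      (¬V → A) → V = True
        ¬V → A = False
          ¬V = True
      ¬((¬W ∨ S)) = False
        ¬W ∨ S = True
          ¬W = False
Both conjuncts True, so the formula holds.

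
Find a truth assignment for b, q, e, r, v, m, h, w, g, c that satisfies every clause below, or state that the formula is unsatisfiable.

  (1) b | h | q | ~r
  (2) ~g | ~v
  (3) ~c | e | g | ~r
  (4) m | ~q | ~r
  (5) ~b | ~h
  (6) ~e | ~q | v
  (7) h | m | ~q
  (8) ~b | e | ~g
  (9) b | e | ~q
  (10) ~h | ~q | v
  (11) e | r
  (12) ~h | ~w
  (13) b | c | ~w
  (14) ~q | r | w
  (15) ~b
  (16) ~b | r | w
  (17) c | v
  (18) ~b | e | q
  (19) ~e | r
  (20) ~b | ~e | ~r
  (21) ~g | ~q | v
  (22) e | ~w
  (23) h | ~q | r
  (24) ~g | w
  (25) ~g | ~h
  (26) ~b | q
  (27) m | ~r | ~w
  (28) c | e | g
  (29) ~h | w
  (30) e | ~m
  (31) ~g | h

Unit clause (~b) forces b = False.
Set q = True.
  then (b | e | ~q) forces e = True.
  then (~e | r) forces r = True.
  then (m | ~q | ~r) forces m = True.
  then (~e | ~q | v) forces v = True.
  then (~g | ~v) forces g = False.
Try h = True:
  (~h | ~w) forces w = False.
  clause (~h | w) is falsified — backtrack.
So h = False.
Set w = True.
  then (b | c | ~w) forces c = True.
All clauses satisfied.

b: False, q: True, e: True, r: True, v: True, m: True, h: False, w: True, g: False, c: True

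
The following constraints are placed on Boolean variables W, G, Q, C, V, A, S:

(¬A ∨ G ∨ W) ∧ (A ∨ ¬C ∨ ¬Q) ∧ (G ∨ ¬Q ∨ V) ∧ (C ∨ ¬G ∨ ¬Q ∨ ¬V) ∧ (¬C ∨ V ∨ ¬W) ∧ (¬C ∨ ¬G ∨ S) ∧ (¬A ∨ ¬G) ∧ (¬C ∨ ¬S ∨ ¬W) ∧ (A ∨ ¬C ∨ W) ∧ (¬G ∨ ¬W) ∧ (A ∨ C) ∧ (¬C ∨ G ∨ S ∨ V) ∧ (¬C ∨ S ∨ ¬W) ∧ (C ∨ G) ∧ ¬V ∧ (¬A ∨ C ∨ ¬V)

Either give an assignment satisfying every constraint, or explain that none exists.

Unsatisfiable — no assignment works.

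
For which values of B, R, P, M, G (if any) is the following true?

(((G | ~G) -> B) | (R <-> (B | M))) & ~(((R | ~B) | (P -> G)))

B: True; R: False; P: True; M: False; G: False

  ((G | ~G) -> B) | (R <-> (B | M)) = True
    (G | ~G) -> B = True
      G | ~G = True
        ~G = True
    R <-> (B | M) = False
      B | M = True
  ~(((R | ~B) | (P -> G))) = True
    (R | ~B) | (P -> G) = False
      R | ~B = False
        ~B = False
      P -> G = False
Both conjuncts True, so the formula holds.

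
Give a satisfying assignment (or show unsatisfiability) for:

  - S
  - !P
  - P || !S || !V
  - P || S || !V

V = False, P = False, S = True

Unit clause (S) forces S = True.
Unit clause (!P) forces P = False.
In (P || !S || !V) only !V is left, so V = False.
Check each clause:
  (S): S holds.
  (!P): !P holds.
  (P || !S || !V): !V holds.
  (P || S || !V): S holds.
All clauses satisfied.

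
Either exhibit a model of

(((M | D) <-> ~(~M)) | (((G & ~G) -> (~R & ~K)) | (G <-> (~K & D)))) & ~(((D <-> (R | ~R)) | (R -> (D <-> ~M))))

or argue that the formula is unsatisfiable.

K: True; G: False; R: True; M: False; D: False

  ((M | D) <-> ~(~M)) | (((G & ~G) -> (~R & ~K)) | (G <-> (~K & D))) = True
    (M | D) <-> ~(~M) = True
      M | D = False
      ~(~M) = False
        ~M = True
    ((G & ~G) -> (~R & ~K)) | (G <-> (~K & D)) = True
      (G & ~G) -> (~R & ~K) = True
        G & ~G = False
          ~G = True
        ~R & ~K = False
          ~R = False
          ~K = False
      G <-> (~K & D) = True
        ~K & D = False
          ~K = False
  ~(((D <-> (R | ~R)) | (R -> (D <-> ~M)))) = True
    (D <-> (R | ~R)) | (R -> (D <-> ~M)) = False
      D <-> (R | ~R) = False
        R | ~R = True
          ~R = False
      R -> (D <-> ~M) = False
        D <-> ~M = False
          ~M = True
Both conjuncts True, so the formula holds.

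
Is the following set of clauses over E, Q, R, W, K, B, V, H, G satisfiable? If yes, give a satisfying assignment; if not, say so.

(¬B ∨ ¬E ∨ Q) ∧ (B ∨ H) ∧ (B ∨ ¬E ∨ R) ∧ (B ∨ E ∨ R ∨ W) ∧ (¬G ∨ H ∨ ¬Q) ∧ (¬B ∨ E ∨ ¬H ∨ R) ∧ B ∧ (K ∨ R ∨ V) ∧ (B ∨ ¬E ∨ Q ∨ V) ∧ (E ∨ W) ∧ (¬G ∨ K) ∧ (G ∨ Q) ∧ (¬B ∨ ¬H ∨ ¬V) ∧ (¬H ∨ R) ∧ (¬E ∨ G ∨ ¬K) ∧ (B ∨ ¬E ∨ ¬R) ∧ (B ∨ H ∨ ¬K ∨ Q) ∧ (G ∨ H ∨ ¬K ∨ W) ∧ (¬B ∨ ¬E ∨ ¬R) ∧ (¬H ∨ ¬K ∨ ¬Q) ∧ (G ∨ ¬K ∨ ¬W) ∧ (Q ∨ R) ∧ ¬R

E = True, Q = True, R = False, W = False, K = False, B = True, V = True, H = False, G = False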